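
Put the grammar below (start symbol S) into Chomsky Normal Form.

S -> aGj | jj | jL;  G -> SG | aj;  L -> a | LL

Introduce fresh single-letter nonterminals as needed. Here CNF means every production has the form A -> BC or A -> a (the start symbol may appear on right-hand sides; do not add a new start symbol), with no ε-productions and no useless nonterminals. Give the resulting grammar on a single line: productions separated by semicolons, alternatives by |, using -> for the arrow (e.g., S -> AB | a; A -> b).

No ε-productions.
No unit productions to eliminate.
TERM: introduce A -> a, B -> j and substitute in every rule of length ≥2.
BIN: S -> AGB becomes S -> AC, C -> GB.

S -> AC | BB | BL; A -> a; B -> j; C -> GB; G -> AB | SG; L -> a | LL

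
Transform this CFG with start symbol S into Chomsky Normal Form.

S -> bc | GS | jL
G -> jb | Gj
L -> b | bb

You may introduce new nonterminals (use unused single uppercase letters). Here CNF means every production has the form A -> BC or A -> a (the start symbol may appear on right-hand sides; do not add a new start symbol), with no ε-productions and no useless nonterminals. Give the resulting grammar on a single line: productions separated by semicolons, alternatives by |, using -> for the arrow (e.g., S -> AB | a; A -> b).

S -> AL | BC | GS; A -> j; B -> b; C -> c; G -> AB | GA; L -> b | BB

No ε-productions.
No unit productions to eliminate.
TERM: introduce B -> b, C -> c, A -> j and substitute in every rule of length ≥2.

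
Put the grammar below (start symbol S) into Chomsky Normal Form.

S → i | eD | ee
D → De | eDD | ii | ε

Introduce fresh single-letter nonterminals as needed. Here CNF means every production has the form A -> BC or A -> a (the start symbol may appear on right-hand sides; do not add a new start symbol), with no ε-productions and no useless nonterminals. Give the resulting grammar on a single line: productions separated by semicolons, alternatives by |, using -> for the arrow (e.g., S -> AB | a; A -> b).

S -> e | i | AA | AD; A -> e; B -> i; C -> DD; D -> e | AC | AD | BB | DA

Nullable: {D}; after ε-elimination: S -> e | i | eD | ee; D -> e | De | eD | ii | eDD.
No unit productions to eliminate.
TERM: introduce A -> e, B -> i and substitute in every rule of length ≥2.
BIN: D -> ADD becomes D -> AC, C -> DD.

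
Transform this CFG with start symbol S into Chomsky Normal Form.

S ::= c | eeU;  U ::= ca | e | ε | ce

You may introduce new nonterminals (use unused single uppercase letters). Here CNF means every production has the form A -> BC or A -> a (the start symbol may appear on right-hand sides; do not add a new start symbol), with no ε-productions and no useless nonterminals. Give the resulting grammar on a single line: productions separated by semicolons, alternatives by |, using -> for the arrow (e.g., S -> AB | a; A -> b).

S -> c | AA | AD; A -> e; B -> c; C -> a; D -> AU; U -> e | BA | BC

Nullable: {U}; after ε-elimination: S -> c | ee | eeU; U -> e | ca | ce.
No unit productions to eliminate.
TERM: introduce C -> a, B -> c, A -> e and substitute in every rule of length ≥2.
BIN: S -> AAU becomes S -> AD, D -> AU.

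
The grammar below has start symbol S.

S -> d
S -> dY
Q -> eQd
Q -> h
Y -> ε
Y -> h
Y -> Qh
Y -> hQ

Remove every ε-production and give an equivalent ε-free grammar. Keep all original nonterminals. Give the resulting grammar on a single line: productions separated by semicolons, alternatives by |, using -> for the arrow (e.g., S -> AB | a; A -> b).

Nullable set: {Y}.
S -> dY: Y nullable, giving d | dY.
Drop Y -> ε.
Unchanged (no nullable symbols): S -> d; Q -> eQd; Q -> h; Y -> Qh; Y -> h; Y -> hQ.

S -> d | dY; Q -> h | eQd; Y -> h | Qh | hQ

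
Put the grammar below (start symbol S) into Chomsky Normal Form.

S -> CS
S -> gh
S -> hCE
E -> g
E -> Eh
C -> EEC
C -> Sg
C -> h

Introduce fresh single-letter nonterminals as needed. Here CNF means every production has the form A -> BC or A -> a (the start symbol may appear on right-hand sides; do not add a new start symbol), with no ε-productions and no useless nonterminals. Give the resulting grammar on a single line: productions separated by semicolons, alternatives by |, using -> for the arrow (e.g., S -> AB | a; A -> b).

S -> AB | BF | CS; A -> g; B -> h; C -> h | ED | SA; D -> EC; E -> g | EB; F -> CE

No ε-productions.
No unit productions to eliminate.
TERM: introduce A -> g, B -> h and substitute in every rule of length ≥2.
BIN: C -> EEC becomes C -> ED, D -> EC; S -> BCE becomes S -> BF, F -> CE.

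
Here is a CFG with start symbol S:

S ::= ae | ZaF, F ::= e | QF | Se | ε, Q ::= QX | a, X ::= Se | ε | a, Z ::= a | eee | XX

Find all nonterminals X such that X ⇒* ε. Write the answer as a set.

Directly nullable (have an ε-rule): {F, X}.
Z is nullable via Z -> XX (every symbol on the right is already known nullable).
Not nullable: Q, S — each has a terminal in every rule's right-hand side or depends on a non-nullable symbol.

{F, X, Z}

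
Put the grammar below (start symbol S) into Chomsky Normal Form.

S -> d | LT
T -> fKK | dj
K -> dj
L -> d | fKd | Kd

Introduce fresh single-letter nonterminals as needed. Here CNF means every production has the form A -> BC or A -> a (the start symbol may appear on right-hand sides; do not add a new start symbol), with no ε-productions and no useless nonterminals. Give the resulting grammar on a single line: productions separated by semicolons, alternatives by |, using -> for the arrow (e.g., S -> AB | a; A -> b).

No ε-productions.
No unit productions to eliminate.
TERM: introduce A -> d, C -> f, B -> j and substitute in every rule of length ≥2.
BIN: L -> CKA becomes L -> CD, D -> KA; T -> CKK becomes T -> CE, E -> KK.

S -> d | LT; A -> d; B -> j; C -> f; D -> KA; E -> KK; K -> AB; L -> d | CD | KA; T -> AB | CE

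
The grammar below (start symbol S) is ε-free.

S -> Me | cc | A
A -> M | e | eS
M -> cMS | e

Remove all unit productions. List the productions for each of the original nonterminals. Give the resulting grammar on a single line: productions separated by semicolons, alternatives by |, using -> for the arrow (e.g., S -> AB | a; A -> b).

S -> e | Me | cc | eS | cMS; A -> e | eS | cMS; M -> e | cMS

Unit productions: A->M, S->A.
Unit pairs (A ⇒* B via units): (A,M), (S,A), (S,M).
S: inherits non-unit rules of {A, M, S} → Me | cMS | cc | e | eS.
A: inherits non-unit rules of {A, M} → cMS | e | eS.
M: inherits non-unit rules of {M} → cMS | e.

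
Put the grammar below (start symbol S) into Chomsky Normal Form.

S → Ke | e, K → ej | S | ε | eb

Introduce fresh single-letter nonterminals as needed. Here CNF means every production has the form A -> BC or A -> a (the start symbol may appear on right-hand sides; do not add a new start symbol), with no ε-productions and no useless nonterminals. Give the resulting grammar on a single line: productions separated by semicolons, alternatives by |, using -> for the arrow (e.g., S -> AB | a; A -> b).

Nullable: {K}; after ε-elimination: S -> e | Ke; K -> S | eb | ej.
After unit-elimination: S -> e | Ke; K -> e | Ke | eb | ej.
TERM: introduce B -> b, A -> e, C -> j and substitute in every rule of length ≥2.

S -> e | KA; A -> e; B -> b; C -> j; K -> e | AB | AC | KA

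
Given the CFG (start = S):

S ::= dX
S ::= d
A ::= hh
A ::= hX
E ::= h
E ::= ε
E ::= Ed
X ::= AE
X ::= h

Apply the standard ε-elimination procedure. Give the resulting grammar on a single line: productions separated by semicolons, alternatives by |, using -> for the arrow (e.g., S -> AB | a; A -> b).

S -> d | dX; A -> hX | hh; E -> d | h | Ed; X -> A | h | AE

Nullable set: {E}.
Drop E -> ε.
E -> Ed: E nullable, giving Ed | d.
X -> AE: E nullable, giving A | AE.
Unchanged (no nullable symbols): S -> d; S -> dX; A -> hX; A -> hh; E -> h; X -> h.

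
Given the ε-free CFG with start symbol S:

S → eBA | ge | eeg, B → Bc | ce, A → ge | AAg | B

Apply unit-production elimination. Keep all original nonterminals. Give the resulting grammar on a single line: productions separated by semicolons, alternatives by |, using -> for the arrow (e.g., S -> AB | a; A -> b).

Unit productions: A->B.
Unit pairs (A ⇒* B via units): (A,B).
S: inherits non-unit rules of {S} → eBA | eeg | ge.
A: inherits non-unit rules of {A, B} → AAg | Bc | ce | ge.
B: inherits non-unit rules of {B} → Bc | ce.

S -> ge | eBA | eeg; A -> Bc | ce | ge | AAg; B -> Bc | ce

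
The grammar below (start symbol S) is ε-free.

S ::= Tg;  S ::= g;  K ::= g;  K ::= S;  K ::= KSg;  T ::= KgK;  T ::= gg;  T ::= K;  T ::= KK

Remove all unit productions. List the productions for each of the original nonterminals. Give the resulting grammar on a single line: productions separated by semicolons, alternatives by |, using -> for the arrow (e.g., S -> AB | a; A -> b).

Unit productions: K->S, T->K.
Unit pairs (A ⇒* B via units): (K,S), (T,K), (T,S).
S: inherits non-unit rules of {S} → Tg | g.
K: inherits non-unit rules of {K, S} → KSg | Tg | g.
T: inherits non-unit rules of {K, S, T} → KK | KSg | KgK | Tg | g | gg.

S -> g | Tg; K -> g | Tg | KSg; T -> g | KK | Tg | gg | KSg | KgK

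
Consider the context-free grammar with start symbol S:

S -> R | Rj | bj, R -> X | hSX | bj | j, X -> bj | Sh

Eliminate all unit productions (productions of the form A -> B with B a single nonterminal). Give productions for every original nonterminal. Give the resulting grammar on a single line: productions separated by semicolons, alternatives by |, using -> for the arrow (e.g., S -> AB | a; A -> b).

S -> j | Rj | Sh | bj | hSX; R -> j | Sh | bj | hSX; X -> Sh | bj

Unit productions: R->X, S->R.
Unit pairs (A ⇒* B via units): (R,X), (S,R), (S,X).
S: inherits non-unit rules of {R, S, X} → Rj | Sh | bj | hSX | j.
R: inherits non-unit rules of {R, X} → Sh | bj | hSX | j.
X: inherits non-unit rules of {X} → Sh | bj.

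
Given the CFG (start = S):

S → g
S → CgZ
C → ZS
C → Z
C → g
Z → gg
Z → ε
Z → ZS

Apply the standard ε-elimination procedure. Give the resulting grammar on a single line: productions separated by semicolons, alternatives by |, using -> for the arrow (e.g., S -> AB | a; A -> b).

Nullable set: {C, Z}.
S -> CgZ: C, Z nullable, giving Cg | CgZ | g | gZ.
C -> Z: Z nullable, giving Z.
C -> ZS: Z nullable, giving S | ZS.
Drop Z -> ε.
Z -> ZS: Z nullable, giving S | ZS.
Unchanged (no nullable symbols): S -> g; C -> g; Z -> gg.

S -> g | Cg | gZ | CgZ; C -> S | Z | g | ZS; Z -> S | ZS | gg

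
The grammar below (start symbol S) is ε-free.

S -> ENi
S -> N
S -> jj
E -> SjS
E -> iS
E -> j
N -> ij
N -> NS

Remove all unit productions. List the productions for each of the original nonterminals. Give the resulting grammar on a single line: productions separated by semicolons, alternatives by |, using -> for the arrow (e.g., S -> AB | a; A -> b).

Unit productions: S->N.
Unit pairs (A ⇒* B via units): (S,N).
S: inherits non-unit rules of {N, S} → ENi | NS | ij | jj.
E: inherits non-unit rules of {E} → SjS | iS | j.
N: inherits non-unit rules of {N} → NS | ij.

S -> NS | ij | jj | ENi; E -> j | iS | SjS; N -> NS | ij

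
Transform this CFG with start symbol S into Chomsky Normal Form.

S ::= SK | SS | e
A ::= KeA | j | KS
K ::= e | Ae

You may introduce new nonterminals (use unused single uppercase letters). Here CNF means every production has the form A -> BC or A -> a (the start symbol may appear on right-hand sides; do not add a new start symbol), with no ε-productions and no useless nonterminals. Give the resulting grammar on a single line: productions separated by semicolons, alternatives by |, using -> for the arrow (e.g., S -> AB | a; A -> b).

S -> e | SK | SS; A -> j | KC | KS; B -> e; C -> BA; K -> e | AB

No ε-productions.
No unit productions to eliminate.
TERM: introduce B -> e and substitute in every rule of length ≥2.
BIN: A -> KBA becomes A -> KC, C -> BA.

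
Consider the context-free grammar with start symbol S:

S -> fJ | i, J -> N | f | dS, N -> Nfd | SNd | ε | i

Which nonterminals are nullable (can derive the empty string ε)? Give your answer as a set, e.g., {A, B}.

{J, N}

Directly nullable (have an ε-rule): {N}.
J is nullable via J -> N (every symbol on the right is already known nullable).
Not nullable: S — each has a terminal in every rule's right-hand side or depends on a non-nullable symbol.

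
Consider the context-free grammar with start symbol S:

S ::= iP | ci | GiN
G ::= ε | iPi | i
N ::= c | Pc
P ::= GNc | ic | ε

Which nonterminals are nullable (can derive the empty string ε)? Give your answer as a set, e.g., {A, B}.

{G, P}

Directly nullable (have an ε-rule): {G, P}.
Not nullable: N, S — each has a terminal in every rule's right-hand side or depends on a non-nullable symbol.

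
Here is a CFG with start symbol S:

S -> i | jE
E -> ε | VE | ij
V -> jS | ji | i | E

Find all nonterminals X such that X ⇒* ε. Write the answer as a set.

Directly nullable (have an ε-rule): {E}.
V is nullable via V -> E (every symbol on the right is already known nullable).
Not nullable: S — each has a terminal in every rule's right-hand side or depends on a non-nullable symbol.

{E, V}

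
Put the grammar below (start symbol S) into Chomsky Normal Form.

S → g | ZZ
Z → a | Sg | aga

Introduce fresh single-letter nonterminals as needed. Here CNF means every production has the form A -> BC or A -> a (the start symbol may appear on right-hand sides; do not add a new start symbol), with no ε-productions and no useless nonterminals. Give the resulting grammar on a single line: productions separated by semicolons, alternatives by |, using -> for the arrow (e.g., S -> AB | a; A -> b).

No ε-productions.
No unit productions to eliminate.
TERM: introduce B -> a, A -> g and substitute in every rule of length ≥2.
BIN: Z -> BAB becomes Z -> BC, C -> AB.

S -> g | ZZ; A -> g; B -> a; C -> AB; Z -> a | BC | SA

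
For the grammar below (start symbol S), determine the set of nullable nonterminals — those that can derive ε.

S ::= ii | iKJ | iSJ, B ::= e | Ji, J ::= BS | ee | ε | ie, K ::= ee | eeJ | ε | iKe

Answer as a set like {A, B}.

Directly nullable (have an ε-rule): {J, K}.
Not nullable: B, S — each has a terminal in every rule's right-hand side or depends on a non-nullable symbol.

{J, K}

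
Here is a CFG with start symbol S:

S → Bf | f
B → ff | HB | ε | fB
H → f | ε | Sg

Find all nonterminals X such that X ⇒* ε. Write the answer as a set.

{B, H}

Directly nullable (have an ε-rule): {B, H}.
Not nullable: S — each has a terminal in every rule's right-hand side or depends on a non-nullable symbol.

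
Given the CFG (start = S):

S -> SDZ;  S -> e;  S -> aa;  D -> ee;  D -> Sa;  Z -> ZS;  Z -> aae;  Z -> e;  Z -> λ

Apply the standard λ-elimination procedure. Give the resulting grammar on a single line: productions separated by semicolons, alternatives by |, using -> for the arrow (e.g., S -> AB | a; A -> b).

S -> e | SD | aa | SDZ; D -> Sa | ee; Z -> S | e | ZS | aae

Nullable set: {Z}.
S -> SDZ: Z nullable, giving SD | SDZ.
Drop Z -> λ.
Z -> ZS: Z nullable, giving S | ZS.
Unchanged (no nullable symbols): S -> aa; S -> e; D -> Sa; D -> ee; Z -> aae; Z -> e.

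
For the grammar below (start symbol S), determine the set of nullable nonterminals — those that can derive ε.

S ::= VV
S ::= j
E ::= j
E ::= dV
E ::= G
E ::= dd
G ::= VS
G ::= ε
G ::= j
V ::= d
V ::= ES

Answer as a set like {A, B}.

Directly nullable (have an ε-rule): {G}.
E is nullable via E -> G (every symbol on the right is already known nullable).
Not nullable: S, V — each has a terminal in every rule's right-hand side or depends on a non-nullable symbol.

{E, G}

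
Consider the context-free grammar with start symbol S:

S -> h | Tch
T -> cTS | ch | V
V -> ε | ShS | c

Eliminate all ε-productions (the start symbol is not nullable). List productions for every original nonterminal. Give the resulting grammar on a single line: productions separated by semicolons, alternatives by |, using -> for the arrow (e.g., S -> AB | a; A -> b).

Nullable set: {T, V}.
S -> Tch: T nullable, giving Tch | ch.
T -> V: V nullable, giving V.
T -> cTS: T nullable, giving cS | cTS.
Drop V -> ε.
Unchanged (no nullable symbols): S -> h; T -> ch; V -> ShS; V -> c.

S -> h | ch | Tch; T -> V | cS | ch | cTS; V -> c | ShS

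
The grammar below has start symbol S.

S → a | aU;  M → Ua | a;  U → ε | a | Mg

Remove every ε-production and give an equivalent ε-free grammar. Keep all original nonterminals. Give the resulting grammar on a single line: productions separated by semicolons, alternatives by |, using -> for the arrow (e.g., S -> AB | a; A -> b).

Nullable set: {U}.
S -> aU: U nullable, giving a | aU.
M -> Ua: U nullable, giving Ua | a.
Drop U -> ε.
Unchanged (no nullable symbols): S -> a; M -> a; U -> Mg; U -> a.

S -> a | aU; M -> a | Ua; U -> a | Mg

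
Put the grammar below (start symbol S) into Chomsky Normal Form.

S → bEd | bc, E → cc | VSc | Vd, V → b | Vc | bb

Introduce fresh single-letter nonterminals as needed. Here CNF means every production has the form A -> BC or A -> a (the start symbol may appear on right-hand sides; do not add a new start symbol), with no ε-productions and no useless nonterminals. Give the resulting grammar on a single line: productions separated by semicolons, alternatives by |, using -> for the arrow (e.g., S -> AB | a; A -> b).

No ε-productions.
No unit productions to eliminate.
TERM: introduce C -> b, A -> c, B -> d and substitute in every rule of length ≥2.
BIN: E -> VSA becomes E -> VD, D -> SA; S -> CEB becomes S -> CF, F -> EB.

S -> CA | CF; A -> c; B -> d; C -> b; D -> SA; E -> AA | VB | VD; F -> EB; V -> b | CC | VA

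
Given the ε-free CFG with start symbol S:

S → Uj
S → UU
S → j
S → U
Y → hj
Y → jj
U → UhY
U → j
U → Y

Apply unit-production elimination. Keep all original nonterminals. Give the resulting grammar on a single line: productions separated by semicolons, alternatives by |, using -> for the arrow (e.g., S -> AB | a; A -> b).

S -> j | UU | Uj | hj | jj | UhY; U -> j | hj | jj | UhY; Y -> hj | jj

Unit productions: S->U, U->Y.
Unit pairs (A ⇒* B via units): (S,U), (S,Y), (U,Y).
S: inherits non-unit rules of {S, U, Y} → UU | UhY | Uj | hj | j | jj.
U: inherits non-unit rules of {U, Y} → UhY | hj | j | jj.
Y: inherits non-unit rules of {Y} → hj | jj.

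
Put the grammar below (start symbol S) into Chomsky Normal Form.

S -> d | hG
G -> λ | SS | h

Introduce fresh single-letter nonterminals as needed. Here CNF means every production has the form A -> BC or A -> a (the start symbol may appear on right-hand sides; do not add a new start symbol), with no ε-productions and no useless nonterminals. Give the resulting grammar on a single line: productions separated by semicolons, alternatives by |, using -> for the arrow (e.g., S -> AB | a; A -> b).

Nullable: {G}; after ε-elimination: S -> d | h | hG; G -> h | SS.
No unit productions to eliminate.
TERM: introduce A -> h and substitute in every rule of length ≥2.

S -> d | h | AG; A -> h; G -> h | SS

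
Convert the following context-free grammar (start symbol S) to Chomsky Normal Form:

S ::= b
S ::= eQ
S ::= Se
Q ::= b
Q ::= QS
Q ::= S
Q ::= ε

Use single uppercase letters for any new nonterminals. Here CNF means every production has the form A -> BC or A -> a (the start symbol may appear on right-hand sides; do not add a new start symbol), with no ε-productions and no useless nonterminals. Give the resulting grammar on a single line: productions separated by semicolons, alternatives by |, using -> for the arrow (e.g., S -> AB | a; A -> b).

Nullable: {Q}; after ε-elimination: S -> b | e | Se | eQ; Q -> S | b | QS.
After unit-elimination: S -> b | e | Se | eQ; Q -> b | e | QS | Se | eQ.
TERM: introduce A -> e and substitute in every rule of length ≥2.

S -> b | e | AQ | SA; A -> e; Q -> b | e | AQ | QS | SA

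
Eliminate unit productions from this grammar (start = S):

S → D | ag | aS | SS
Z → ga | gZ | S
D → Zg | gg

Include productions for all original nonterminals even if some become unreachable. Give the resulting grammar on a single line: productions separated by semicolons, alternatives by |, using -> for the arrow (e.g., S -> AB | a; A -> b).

S -> SS | Zg | aS | ag | gg; D -> Zg | gg; Z -> SS | Zg | aS | ag | gZ | ga | gg

Unit productions: S->D, Z->S.
Unit pairs (A ⇒* B via units): (S,D), (Z,D), (Z,S).
S: inherits non-unit rules of {D, S} → SS | Zg | aS | ag | gg.
D: inherits non-unit rules of {D} → Zg | gg.
Z: inherits non-unit rules of {D, S, Z} → SS | Zg | aS | ag | gZ | ga | gg.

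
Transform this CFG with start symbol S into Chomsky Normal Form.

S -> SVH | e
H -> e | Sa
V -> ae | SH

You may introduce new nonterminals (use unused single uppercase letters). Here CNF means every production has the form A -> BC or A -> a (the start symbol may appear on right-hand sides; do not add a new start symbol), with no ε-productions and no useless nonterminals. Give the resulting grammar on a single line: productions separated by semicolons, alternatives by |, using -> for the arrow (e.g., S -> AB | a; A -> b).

No ε-productions.
No unit productions to eliminate.
TERM: introduce A -> a, B -> e and substitute in every rule of length ≥2.
BIN: S -> SVH becomes S -> SC, C -> VH.

S -> e | SC; A -> a; B -> e; C -> VH; H -> e | SA; V -> AB | SH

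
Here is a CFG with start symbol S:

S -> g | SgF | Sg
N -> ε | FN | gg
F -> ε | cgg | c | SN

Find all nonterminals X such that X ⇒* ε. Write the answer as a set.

{F, N}

Directly nullable (have an ε-rule): {F, N}.
Not nullable: S — each has a terminal in every rule's right-hand side or depends on a non-nullable symbol.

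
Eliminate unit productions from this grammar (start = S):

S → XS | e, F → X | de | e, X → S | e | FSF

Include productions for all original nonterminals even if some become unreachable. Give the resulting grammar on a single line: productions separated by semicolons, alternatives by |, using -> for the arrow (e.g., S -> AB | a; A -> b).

S -> e | XS; F -> e | XS | de | FSF; X -> e | XS | FSF

Unit productions: F->X, X->S.
Unit pairs (A ⇒* B via units): (F,S), (F,X), (X,S).
S: inherits non-unit rules of {S} → XS | e.
F: inherits non-unit rules of {F, S, X} → FSF | XS | de | e.
X: inherits non-unit rules of {S, X} → FSF | XS | e.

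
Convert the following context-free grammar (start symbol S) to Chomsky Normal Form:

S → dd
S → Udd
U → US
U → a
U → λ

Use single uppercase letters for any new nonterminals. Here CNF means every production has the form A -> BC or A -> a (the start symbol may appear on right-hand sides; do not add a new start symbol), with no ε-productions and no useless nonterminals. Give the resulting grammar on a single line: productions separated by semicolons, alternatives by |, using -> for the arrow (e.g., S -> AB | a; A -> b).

S -> AA | UB; A -> d; B -> AA; C -> AA; U -> a | AA | UC | US

Nullable: {U}; after ε-elimination: S -> dd | Udd; U -> S | a | US.
After unit-elimination: S -> dd | Udd; U -> a | US | dd | Udd.
TERM: introduce A -> d and substitute in every rule of length ≥2.
BIN: S -> UAA becomes S -> UB, B -> AA; U -> UAA becomes U -> UC, C -> AA.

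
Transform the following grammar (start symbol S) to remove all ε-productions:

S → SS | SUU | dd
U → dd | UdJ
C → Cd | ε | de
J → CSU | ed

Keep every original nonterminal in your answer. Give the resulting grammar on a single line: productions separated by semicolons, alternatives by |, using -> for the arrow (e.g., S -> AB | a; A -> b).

Nullable set: {C}.
Drop C -> ε.
C -> Cd: C nullable, giving Cd | d.
J -> CSU: C nullable, giving CSU | SU.
Unchanged (no nullable symbols): S -> SS; S -> SUU; S -> dd; C -> de; J -> ed; U -> UdJ; U -> dd.

S -> SS | dd | SUU; C -> d | Cd | de; J -> SU | ed | CSU; U -> dd | UdJ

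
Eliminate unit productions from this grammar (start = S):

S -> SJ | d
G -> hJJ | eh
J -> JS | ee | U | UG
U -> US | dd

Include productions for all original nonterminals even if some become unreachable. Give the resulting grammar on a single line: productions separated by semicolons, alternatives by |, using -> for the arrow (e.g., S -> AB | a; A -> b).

Unit productions: J->U.
Unit pairs (A ⇒* B via units): (J,U).
S: inherits non-unit rules of {S} → SJ | d.
G: inherits non-unit rules of {G} → eh | hJJ.
J: inherits non-unit rules of {J, U} → JS | UG | US | dd | ee.
U: inherits non-unit rules of {U} → US | dd.

S -> d | SJ; G -> eh | hJJ; J -> JS | UG | US | dd | ee; U -> US | dd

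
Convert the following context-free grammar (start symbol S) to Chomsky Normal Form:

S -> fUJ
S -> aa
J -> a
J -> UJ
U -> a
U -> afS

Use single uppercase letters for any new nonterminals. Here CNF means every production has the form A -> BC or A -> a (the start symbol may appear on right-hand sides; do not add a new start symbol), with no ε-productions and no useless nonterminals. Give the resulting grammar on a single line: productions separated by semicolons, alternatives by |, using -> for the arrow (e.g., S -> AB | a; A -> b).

No ε-productions.
No unit productions to eliminate.
TERM: introduce A -> a, B -> f and substitute in every rule of length ≥2.
BIN: S -> BUJ becomes S -> BC, C -> UJ; U -> ABS becomes U -> AD, D -> BS.

S -> AA | BC; A -> a; B -> f; C -> UJ; D -> BS; J -> a | UJ; U -> a | AD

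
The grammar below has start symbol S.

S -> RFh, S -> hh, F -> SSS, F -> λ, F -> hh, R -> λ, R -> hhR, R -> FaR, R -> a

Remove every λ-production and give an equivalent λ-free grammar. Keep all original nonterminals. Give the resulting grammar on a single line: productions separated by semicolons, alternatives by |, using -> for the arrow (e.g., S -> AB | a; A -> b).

S -> h | Fh | Rh | hh | RFh; F -> hh | SSS; R -> a | Fa | aR | hh | FaR | hhR

Nullable set: {F, R}.
S -> RFh: R, F nullable, giving Fh | RFh | Rh | h.
Drop F -> λ.
Drop R -> λ.
R -> FaR: F, R nullable, giving Fa | FaR | a | aR.
R -> hhR: R nullable, giving hh | hhR.
Unchanged (no nullable symbols): S -> hh; F -> SSS; F -> hh; R -> a.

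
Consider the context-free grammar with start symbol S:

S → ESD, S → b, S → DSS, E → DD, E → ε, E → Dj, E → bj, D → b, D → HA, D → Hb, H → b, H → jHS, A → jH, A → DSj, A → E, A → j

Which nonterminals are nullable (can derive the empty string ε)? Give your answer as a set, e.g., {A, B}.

Directly nullable (have an ε-rule): {E}.
A is nullable via A -> E (every symbol on the right is already known nullable).
Not nullable: D, H, S — each has a terminal in every rule's right-hand side or depends on a non-nullable symbol.

{A, E}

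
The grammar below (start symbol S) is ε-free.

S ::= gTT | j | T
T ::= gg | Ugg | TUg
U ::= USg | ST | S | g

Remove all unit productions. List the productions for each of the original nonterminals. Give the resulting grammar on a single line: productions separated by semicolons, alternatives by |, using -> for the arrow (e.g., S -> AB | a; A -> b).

S -> j | gg | TUg | Ugg | gTT; T -> gg | TUg | Ugg; U -> g | j | ST | gg | TUg | USg | Ugg | gTT

Unit productions: S->T, U->S.
Unit pairs (A ⇒* B via units): (S,T), (U,S), (U,T).
S: inherits non-unit rules of {S, T} → TUg | Ugg | gTT | gg | j.
T: inherits non-unit rules of {T} → TUg | Ugg | gg.
U: inherits non-unit rules of {S, T, U} → ST | TUg | USg | Ugg | g | gTT | gg | j.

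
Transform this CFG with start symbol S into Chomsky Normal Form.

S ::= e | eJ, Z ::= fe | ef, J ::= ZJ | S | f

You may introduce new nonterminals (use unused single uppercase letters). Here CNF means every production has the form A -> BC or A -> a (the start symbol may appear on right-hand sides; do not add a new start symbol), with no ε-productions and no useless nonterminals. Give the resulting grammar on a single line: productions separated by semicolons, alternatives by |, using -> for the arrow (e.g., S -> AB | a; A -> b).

S -> e | AJ; A -> e; B -> f; J -> e | f | AJ | ZJ; Z -> AB | BA

No ε-productions.
After unit-elimination: S -> e | eJ; J -> e | f | ZJ | eJ; Z -> ef | fe.
TERM: introduce A -> e, B -> f and substitute in every rule of length ≥2.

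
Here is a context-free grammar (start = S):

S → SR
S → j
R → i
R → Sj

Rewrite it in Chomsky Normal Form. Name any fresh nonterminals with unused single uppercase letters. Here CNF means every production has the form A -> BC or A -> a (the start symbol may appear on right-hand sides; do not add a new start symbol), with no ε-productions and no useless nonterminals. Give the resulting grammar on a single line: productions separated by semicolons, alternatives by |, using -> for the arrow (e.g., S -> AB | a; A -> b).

No ε-productions.
No unit productions to eliminate.
TERM: introduce A -> j and substitute in every rule of length ≥2.

S -> j | SR; A -> j; R -> i | SA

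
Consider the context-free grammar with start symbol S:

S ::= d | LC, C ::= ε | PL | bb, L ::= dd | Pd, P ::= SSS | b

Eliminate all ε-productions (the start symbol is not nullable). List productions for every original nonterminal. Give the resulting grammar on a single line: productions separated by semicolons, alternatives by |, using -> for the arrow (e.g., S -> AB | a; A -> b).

S -> L | d | LC; C -> PL | bb; L -> Pd | dd; P -> b | SSS

Nullable set: {C}.
S -> LC: C nullable, giving L | LC.
Drop C -> ε.
Unchanged (no nullable symbols): S -> d; C -> PL; C -> bb; L -> Pd; L -> dd; P -> SSS; P -> b.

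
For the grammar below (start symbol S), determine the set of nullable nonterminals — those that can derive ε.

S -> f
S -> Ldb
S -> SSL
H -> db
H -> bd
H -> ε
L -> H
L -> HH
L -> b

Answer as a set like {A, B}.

Directly nullable (have an ε-rule): {H}.
L is nullable via L -> H (every symbol on the right is already known nullable).
Not nullable: S — each has a terminal in every rule's right-hand side or depends on a non-nullable symbol.

{H, L}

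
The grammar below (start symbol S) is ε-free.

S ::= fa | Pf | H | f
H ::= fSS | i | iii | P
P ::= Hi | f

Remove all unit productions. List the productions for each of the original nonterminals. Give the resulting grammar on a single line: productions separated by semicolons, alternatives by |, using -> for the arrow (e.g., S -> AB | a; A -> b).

Unit productions: H->P, S->H.
Unit pairs (A ⇒* B via units): (H,P), (S,H), (S,P).
S: inherits non-unit rules of {H, P, S} → Hi | Pf | f | fSS | fa | i | iii.
H: inherits non-unit rules of {H, P} → Hi | f | fSS | i | iii.
P: inherits non-unit rules of {P} → Hi | f.

S -> f | i | Hi | Pf | fa | fSS | iii; H -> f | i | Hi | fSS | iii; P -> f | Hi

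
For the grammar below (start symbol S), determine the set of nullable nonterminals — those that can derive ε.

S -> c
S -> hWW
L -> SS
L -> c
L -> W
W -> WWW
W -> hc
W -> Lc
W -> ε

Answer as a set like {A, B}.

{L, W}

Directly nullable (have an ε-rule): {W}.
L is nullable via L -> W (every symbol on the right is already known nullable).
Not nullable: S — each has a terminal in every rule's right-hand side or depends on a non-nullable symbol.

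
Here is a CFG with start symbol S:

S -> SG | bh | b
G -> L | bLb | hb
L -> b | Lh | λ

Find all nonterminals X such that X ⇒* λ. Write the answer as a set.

Directly nullable (have an ε-rule): {L}.
G is nullable via G -> L (every symbol on the right is already known nullable).
Not nullable: S — each has a terminal in every rule's right-hand side or depends on a non-nullable symbol.

{G, L}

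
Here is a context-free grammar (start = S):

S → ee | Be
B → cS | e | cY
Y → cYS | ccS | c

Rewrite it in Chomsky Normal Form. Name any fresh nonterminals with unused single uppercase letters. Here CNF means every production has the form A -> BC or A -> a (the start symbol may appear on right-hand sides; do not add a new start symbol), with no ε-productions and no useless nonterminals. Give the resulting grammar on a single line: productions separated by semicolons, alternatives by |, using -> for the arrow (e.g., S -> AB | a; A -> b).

S -> BC | CC; A -> c; B -> e | AS | AY; C -> e; D -> AS; E -> YS; Y -> c | AD | AE

No ε-productions.
No unit productions to eliminate.
TERM: introduce A -> c, C -> e and substitute in every rule of length ≥2.
BIN: Y -> AAS becomes Y -> AD, D -> AS; Y -> AYS becomes Y -> AE, E -> YS.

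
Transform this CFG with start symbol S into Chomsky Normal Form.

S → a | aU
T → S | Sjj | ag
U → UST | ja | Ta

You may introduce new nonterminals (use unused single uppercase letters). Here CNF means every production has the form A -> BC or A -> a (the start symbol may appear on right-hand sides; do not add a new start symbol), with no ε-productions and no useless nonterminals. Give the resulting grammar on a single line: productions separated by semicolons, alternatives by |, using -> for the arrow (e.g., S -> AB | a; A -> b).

S -> a | AU; A -> a; B -> j; C -> g; D -> BB; E -> ST; T -> a | AC | AU | SD; U -> BA | TA | UE

No ε-productions.
After unit-elimination: S -> a | aU; T -> a | aU | ag | Sjj; U -> Ta | ja | UST.
TERM: introduce A -> a, C -> g, B -> j and substitute in every rule of length ≥2.
BIN: T -> SBB becomes T -> SD, D -> BB; U -> UST becomes U -> UE, E -> ST.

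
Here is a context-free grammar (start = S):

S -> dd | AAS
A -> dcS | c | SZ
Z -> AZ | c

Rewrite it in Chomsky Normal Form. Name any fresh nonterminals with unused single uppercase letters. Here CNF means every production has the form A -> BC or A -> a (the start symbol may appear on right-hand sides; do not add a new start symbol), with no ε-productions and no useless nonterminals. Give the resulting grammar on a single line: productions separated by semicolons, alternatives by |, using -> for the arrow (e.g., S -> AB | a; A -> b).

S -> AE | BB; A -> c | BD | SZ; B -> d; C -> c; D -> CS; E -> AS; Z -> c | AZ

No ε-productions.
No unit productions to eliminate.
TERM: introduce C -> c, B -> d and substitute in every rule of length ≥2.
BIN: A -> BCS becomes A -> BD, D -> CS; S -> AAS becomes S -> AE, E -> AS.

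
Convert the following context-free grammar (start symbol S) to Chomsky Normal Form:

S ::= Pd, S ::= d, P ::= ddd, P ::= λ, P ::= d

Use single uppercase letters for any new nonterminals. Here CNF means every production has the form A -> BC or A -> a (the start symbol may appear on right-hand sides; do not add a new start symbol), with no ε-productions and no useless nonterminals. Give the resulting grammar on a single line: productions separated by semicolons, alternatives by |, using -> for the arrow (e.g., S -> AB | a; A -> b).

S -> d | PA; A -> d; B -> AA; P -> d | AB

Nullable: {P}; after ε-elimination: S -> d | Pd; P -> d | ddd.
No unit productions to eliminate.
TERM: introduce A -> d and substitute in every rule of length ≥2.
BIN: P -> AAA becomes P -> AB, B -> AA.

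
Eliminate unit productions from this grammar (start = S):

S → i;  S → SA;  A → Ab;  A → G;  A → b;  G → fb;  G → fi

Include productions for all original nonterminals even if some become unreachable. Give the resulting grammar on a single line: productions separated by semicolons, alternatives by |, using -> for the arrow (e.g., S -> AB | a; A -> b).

S -> i | SA; A -> b | Ab | fb | fi; G -> fb | fi

Unit productions: A->G.
Unit pairs (A ⇒* B via units): (A,G).
S: inherits non-unit rules of {S} → SA | i.
A: inherits non-unit rules of {A, G} → Ab | b | fb | fi.
G: inherits non-unit rules of {G} → fb | fi.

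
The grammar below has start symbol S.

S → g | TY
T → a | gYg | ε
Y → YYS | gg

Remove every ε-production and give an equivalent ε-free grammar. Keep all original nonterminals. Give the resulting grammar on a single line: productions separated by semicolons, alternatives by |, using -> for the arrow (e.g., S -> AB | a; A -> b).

S -> Y | g | TY; T -> a | gYg; Y -> gg | YYS

Nullable set: {T}.
S -> TY: T nullable, giving TY | Y.
Drop T -> ε.
Unchanged (no nullable symbols): S -> g; T -> a; T -> gYg; Y -> YYS; Y -> gg.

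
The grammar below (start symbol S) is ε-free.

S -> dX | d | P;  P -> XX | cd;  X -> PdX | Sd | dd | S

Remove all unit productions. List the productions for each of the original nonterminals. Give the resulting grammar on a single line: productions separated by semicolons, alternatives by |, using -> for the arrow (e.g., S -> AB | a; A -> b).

S -> d | XX | cd | dX; P -> XX | cd; X -> d | Sd | XX | cd | dX | dd | PdX

Unit productions: S->P, X->S.
Unit pairs (A ⇒* B via units): (S,P), (X,P), (X,S).
S: inherits non-unit rules of {P, S} → XX | cd | d | dX.
P: inherits non-unit rules of {P} → XX | cd.
X: inherits non-unit rules of {P, S, X} → PdX | Sd | XX | cd | d | dX | dd.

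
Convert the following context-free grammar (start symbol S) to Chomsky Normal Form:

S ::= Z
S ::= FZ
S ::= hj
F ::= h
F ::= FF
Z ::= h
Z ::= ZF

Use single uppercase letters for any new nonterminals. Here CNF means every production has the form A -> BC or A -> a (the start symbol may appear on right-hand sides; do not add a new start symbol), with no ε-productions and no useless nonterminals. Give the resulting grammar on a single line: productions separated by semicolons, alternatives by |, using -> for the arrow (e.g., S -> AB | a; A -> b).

No ε-productions.
After unit-elimination: S -> h | FZ | ZF | hj; F -> h | FF; Z -> h | ZF.
TERM: introduce A -> h, B -> j and substitute in every rule of length ≥2.

S -> h | AB | FZ | ZF; A -> h; B -> j; F -> h | FF; Z -> h | ZF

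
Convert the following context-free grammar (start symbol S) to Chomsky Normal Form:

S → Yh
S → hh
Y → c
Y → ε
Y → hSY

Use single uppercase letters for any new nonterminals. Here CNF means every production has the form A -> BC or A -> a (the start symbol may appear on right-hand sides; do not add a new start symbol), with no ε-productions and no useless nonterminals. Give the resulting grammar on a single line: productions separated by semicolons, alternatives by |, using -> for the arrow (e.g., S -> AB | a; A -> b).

Nullable: {Y}; after ε-elimination: S -> h | Yh | hh; Y -> c | hS | hSY.
No unit productions to eliminate.
TERM: introduce A -> h and substitute in every rule of length ≥2.
BIN: Y -> ASY becomes Y -> AB, B -> SY.

S -> h | AA | YA; A -> h; B -> SY; Y -> c | AB | AS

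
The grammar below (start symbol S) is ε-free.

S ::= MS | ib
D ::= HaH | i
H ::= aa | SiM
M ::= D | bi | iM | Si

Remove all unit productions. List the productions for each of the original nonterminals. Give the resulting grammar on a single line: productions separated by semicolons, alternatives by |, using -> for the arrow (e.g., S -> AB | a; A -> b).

S -> MS | ib; D -> i | HaH; H -> aa | SiM; M -> i | Si | bi | iM | HaH

Unit productions: M->D.
Unit pairs (A ⇒* B via units): (M,D).
S: inherits non-unit rules of {S} → MS | ib.
D: inherits non-unit rules of {D} → HaH | i.
H: inherits non-unit rules of {H} → SiM | aa.
M: inherits non-unit rules of {D, M} → HaH | Si | bi | i | iM.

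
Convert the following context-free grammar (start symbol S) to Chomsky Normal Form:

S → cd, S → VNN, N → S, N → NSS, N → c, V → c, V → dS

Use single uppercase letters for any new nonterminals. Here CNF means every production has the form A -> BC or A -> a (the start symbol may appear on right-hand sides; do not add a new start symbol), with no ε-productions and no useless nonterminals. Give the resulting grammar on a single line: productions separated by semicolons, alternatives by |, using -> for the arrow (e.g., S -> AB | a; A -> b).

S -> AB | VE; A -> c; B -> d; C -> SS; D -> NN; E -> NN; N -> c | AB | NC | VD; V -> c | BS

No ε-productions.
After unit-elimination: S -> cd | VNN; N -> c | cd | NSS | VNN; V -> c | dS.
TERM: introduce A -> c, B -> d and substitute in every rule of length ≥2.
BIN: N -> NSS becomes N -> NC, C -> SS; N -> VNN becomes N -> VD, D -> NN; S -> VNN becomes S -> VE, E -> NN.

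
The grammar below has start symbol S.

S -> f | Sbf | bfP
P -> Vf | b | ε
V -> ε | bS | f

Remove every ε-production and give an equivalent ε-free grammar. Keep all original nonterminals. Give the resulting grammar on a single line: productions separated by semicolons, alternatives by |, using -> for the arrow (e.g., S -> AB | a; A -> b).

Nullable set: {P, V}.
S -> bfP: P nullable, giving bf | bfP.
Drop P -> ε.
P -> Vf: V nullable, giving Vf | f.
Drop V -> ε.
Unchanged (no nullable symbols): S -> Sbf; S -> f; P -> b; V -> bS; V -> f.

S -> f | bf | Sbf | bfP; P -> b | f | Vf; V -> f | bS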